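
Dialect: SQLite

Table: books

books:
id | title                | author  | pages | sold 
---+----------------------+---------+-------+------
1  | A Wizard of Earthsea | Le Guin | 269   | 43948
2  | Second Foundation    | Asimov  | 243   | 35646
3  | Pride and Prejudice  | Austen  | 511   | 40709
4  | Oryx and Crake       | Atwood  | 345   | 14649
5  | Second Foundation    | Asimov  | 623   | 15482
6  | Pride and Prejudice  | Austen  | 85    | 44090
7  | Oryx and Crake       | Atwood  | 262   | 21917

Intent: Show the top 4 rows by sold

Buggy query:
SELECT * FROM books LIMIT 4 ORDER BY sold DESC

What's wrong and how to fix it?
Bug: ORDER BY cannot follow LIMIT; LIMIT is the final clause

Fix: Sort with ORDER BY, then apply LIMIT

Corrected query:
SELECT * FROM books ORDER BY sold DESC LIMIT 4

Result:
id | title                | author  | pages | sold 
---+----------------------+---------+-------+------
6  | Pride and Prejudice  | Austen  | 85    | 44090
1  | A Wizard of Earthsea | Le Guin | 269   | 43948
3  | Pride and Prejudice  | Austen  | 511   | 40709
2  | Second Foundation    | Asimov  | 243   | 35646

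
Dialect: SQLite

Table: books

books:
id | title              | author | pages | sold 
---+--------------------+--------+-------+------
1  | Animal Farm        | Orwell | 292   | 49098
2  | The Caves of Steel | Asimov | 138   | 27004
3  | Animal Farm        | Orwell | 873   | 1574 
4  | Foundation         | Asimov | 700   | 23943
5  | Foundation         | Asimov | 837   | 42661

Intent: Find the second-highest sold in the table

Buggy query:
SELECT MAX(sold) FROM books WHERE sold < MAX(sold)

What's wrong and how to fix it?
Bug: The inner MAX is an aggregate inside WHERE, which is not allowed

Fix: Compute the overall MAX in a subquery, then take MAX of rows below it

Corrected query:
SELECT MAX(sold) FROM books WHERE sold < (SELECT MAX(sold) FROM books)

Result:
MAX(sold)
---------
42661    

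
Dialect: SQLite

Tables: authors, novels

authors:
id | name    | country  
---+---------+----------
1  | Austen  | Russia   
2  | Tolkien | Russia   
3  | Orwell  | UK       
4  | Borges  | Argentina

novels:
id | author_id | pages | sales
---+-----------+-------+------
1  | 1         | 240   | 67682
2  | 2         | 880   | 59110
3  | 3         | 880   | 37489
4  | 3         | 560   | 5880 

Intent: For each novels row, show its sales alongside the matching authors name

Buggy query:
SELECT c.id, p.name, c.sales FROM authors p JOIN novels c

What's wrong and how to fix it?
Bug: JOIN with no ON clause produces a cartesian product; every novels row pairs with every authors row

Fix: Specify the join condition linking the foreign key to the parent id

Corrected query:
SELECT c.id, p.name, c.sales FROM authors p JOIN novels c ON c.author_id = p.id

Result:
id | name    | sales
---+---------+------
1  | Austen  | 67682
2  | Tolkien | 59110
3  | Orwell  | 37489
4  | Orwell  | 5880 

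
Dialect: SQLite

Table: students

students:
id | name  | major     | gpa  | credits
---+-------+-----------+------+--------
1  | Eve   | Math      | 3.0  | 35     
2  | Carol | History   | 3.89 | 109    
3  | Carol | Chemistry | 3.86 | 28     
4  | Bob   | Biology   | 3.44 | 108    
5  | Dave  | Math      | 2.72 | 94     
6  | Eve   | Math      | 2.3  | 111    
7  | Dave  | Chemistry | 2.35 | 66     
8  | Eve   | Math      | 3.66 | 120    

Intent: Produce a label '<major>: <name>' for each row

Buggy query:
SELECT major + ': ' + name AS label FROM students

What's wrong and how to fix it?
Bug: SQLite uses || for string concatenation; + coerces text to numbers (yielding 0)

Fix: Replace + with || to concatenate text

Corrected query:
SELECT major || ': ' || name AS label FROM students

Result:
label           
----------------
Math: Eve       
History: Carol  
Chemistry: Carol
Biology: Bob    
Math: Dave      
Math: Eve       
Chemistry: Dave 
Math: Eve       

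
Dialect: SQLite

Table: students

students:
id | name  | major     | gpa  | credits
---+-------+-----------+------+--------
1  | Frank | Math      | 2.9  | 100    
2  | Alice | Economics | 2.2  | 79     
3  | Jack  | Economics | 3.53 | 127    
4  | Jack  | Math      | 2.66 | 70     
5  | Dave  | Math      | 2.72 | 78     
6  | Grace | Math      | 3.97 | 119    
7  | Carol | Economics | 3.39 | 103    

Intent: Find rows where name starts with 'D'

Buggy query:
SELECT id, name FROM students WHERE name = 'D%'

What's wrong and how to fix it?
Bug: Wildcards only work with LIKE; '=' treats '%' as a literal character

Fix: Use LIKE for wildcard pattern matching

Corrected query:
SELECT id, name FROM students WHERE name LIKE 'D%'

Result:
id | name
---+-----
5  | Dave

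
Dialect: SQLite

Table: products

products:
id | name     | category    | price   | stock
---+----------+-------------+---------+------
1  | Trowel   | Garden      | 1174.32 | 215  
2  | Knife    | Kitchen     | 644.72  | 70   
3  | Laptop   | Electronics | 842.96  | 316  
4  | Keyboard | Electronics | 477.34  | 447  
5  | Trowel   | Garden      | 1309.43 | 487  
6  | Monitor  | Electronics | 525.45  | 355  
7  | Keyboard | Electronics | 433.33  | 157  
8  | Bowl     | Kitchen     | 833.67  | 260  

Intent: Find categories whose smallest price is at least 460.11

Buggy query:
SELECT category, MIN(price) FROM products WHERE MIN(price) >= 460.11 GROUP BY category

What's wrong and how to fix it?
Bug: MIN() in WHERE is a misuse of aggregate

Fix: Replace WHERE with HAVING after the GROUP BY

Corrected query:
SELECT category, MIN(price) FROM products GROUP BY category HAVING MIN(price) >= 460.11

Result:
category | MIN(price)
---------+-----------
Garden   | 1174.32   
Kitchen  | 644.72    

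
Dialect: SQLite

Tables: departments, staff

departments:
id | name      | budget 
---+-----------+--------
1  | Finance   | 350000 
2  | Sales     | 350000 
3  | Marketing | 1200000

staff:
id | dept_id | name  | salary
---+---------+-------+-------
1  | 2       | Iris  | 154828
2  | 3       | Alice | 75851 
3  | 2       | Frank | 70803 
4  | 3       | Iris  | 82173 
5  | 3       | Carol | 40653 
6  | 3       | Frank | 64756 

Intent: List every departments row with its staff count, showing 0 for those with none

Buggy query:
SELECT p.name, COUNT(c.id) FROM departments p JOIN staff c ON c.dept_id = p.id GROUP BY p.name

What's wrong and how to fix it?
Bug: INNER JOIN drops departments rows that have no matching staff rows

Fix: Switch to LEFT JOIN to retain unmatched parent rows

Corrected query:
SELECT p.name, COUNT(c.id) FROM departments p LEFT JOIN staff c ON c.dept_id = p.id GROUP BY p.name

Result:
name      | COUNT(c.id)
----------+------------
Finance   | 0          
Marketing | 4          
Sales     | 2          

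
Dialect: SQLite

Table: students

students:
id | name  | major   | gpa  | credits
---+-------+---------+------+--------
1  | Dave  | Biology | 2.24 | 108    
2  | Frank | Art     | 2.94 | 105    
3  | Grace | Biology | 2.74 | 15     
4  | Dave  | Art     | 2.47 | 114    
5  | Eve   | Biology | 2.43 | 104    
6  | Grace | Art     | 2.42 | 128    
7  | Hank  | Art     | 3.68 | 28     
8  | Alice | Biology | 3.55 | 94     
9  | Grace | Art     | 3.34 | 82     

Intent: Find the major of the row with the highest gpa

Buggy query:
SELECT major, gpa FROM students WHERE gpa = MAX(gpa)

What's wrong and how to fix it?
Bug: WHERE is evaluated per row; an aggregate over the whole table isn't defined there

Fix: Use a subquery: WHERE gpa = (SELECT MAX(gpa) FROM students)

Corrected query:
SELECT major, gpa FROM students WHERE gpa = (SELECT MAX(gpa) FROM students)

Result:
major | gpa 
------+-----
Art   | 3.68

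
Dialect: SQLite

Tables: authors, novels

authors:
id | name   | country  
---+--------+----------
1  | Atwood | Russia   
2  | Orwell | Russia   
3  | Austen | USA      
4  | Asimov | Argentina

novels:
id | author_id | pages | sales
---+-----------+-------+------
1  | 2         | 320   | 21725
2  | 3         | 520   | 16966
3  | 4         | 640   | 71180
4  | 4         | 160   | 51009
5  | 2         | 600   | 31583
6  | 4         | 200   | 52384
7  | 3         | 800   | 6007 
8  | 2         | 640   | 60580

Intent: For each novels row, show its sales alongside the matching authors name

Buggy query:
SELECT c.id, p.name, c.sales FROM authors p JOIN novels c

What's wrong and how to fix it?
Bug: JOIN with no ON clause produces a cartesian product; every novels row pairs with every authors row

Fix: Add ON c.author_id = p.id to the JOIN

Corrected query:
SELECT c.id, p.name, c.sales FROM authors p JOIN novels c ON c.author_id = p.id

Result:
id | name   | sales
---+--------+------
1  | Orwell | 21725
2  | Austen | 16966
3  | Asimov | 71180
4  | Asimov | 51009
5  | Orwell | 31583
6  | Asimov | 52384
7  | Austen | 6007 
8  | Orwell | 60580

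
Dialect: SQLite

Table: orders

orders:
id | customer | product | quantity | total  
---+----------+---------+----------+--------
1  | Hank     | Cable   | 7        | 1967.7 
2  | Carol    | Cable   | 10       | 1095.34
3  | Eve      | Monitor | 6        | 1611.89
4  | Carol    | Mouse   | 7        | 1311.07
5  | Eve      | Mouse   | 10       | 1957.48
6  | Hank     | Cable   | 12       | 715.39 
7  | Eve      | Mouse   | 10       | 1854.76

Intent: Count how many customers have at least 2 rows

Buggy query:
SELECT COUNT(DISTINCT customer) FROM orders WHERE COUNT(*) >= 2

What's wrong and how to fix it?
Bug: COUNT(*) cannot appear in WHERE; the per-group count doesn't exist yet

Fix: Group first with HAVING COUNT(*) >= 2, then COUNT the resulting groups

Corrected query:
SELECT COUNT(*) FROM (SELECT customer FROM orders GROUP BY customer HAVING COUNT(*) >= 2)

Result:
COUNT(*)
--------
3       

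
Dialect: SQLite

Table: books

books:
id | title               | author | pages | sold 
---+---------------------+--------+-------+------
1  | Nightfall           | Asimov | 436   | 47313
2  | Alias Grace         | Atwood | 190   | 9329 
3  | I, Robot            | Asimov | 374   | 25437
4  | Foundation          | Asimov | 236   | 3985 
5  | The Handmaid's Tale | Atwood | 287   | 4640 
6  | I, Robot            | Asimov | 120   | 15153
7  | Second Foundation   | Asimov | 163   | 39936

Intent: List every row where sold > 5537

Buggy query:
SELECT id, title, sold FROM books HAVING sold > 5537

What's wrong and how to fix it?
Bug: This is a non-aggregate query (no GROUP BY, no aggregates), so in SQLite the HAVING clause is invalid here; a row-level condition belongs in WHERE

Fix: Use WHERE for row-level filtering

Corrected query:
SELECT id, title, sold FROM books WHERE sold > 5537

Result:
id | title             | sold 
---+-------------------+------
1  | Nightfall         | 47313
2  | Alias Grace       | 9329 
3  | I, Robot          | 25437
6  | I, Robot          | 15153
7  | Second Foundation | 39936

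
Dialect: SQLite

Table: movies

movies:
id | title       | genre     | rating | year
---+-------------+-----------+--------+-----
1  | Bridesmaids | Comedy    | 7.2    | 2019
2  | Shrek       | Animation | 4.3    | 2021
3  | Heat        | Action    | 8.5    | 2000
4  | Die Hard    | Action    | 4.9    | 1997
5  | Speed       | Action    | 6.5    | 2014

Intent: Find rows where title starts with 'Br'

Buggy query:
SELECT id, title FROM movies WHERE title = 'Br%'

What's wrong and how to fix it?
Bug: Wildcards only work with LIKE; '=' treats '%' as a literal character

Fix: Replace '=' with LIKE so 'Br%' is treated as a pattern

Corrected query:
SELECT id, title FROM movies WHERE title LIKE 'Br%'

Result:
id | title      
---+------------
1  | Bridesmaids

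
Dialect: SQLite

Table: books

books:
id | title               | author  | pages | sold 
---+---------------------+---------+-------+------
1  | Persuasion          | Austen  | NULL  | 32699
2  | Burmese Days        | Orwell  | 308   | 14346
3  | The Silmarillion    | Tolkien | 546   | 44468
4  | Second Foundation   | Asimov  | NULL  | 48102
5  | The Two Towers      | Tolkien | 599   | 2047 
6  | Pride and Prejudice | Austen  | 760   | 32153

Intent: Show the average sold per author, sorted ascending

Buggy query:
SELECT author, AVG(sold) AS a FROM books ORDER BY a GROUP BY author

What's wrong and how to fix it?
Bug: ORDER BY appears before GROUP BY; SQL clause order requires GROUP BY first

Fix: Reorder: SELECT … FROM … GROUP BY … ORDER BY …

Corrected query:
SELECT author, AVG(sold) AS a FROM books GROUP BY author ORDER BY a

Result:
author  | a      
--------+--------
Orwell  | 14346  
Tolkien | 23257.5
Austen  | 32426  
Asimov  | 48102  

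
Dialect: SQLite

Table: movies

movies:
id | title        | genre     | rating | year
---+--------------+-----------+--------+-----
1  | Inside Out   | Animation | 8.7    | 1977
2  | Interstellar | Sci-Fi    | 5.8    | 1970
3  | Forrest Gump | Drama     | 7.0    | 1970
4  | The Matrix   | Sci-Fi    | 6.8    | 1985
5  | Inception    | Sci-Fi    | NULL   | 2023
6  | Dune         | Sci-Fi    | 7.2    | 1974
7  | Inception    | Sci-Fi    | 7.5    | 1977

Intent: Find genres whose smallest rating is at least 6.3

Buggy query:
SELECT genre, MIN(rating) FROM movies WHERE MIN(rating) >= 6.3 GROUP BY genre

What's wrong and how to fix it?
Bug: MIN() in WHERE is a misuse of aggregate

Fix: Replace WHERE with HAVING after the GROUP BY

Corrected query:
SELECT genre, MIN(rating) FROM movies GROUP BY genre HAVING MIN(rating) >= 6.3

Result:
genre     | MIN(rating)
----------+------------
Animation | 8.7        
Drama     | 7          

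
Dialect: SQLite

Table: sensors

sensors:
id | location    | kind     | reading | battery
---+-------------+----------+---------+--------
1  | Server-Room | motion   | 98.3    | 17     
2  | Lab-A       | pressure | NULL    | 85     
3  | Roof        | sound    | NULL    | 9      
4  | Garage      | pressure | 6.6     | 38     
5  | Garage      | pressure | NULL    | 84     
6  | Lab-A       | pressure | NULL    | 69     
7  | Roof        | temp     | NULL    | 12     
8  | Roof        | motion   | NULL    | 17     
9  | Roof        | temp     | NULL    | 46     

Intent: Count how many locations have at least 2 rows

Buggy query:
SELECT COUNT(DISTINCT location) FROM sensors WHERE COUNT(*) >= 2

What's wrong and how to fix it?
Bug: COUNT(*) cannot appear in WHERE; the per-group count doesn't exist yet

Fix: Group first with HAVING COUNT(*) >= 2, then COUNT the resulting groups

Corrected query:
SELECT COUNT(*) FROM (SELECT location FROM sensors GROUP BY location HAVING COUNT(*) >= 2)

Result:
COUNT(*)
--------
3       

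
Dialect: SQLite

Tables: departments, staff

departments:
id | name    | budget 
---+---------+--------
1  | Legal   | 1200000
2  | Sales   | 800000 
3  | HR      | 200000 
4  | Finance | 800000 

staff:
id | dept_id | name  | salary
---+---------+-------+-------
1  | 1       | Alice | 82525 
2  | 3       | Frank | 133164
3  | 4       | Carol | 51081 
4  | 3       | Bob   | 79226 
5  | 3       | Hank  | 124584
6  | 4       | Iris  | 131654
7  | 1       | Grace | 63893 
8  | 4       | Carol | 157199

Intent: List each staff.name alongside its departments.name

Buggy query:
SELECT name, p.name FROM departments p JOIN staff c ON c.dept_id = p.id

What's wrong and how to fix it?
Bug: Both tables have a 'name' column; the unqualified reference is ambiguous

Fix: Qualify the column with its table alias (c.name)

Corrected query:
SELECT c.name, p.name FROM departments p JOIN staff c ON c.dept_id = p.id

Result:
name  | name   
------+--------
Alice | Legal  
Frank | HR     
Carol | Finance
Bob   | HR     
Hank  | HR     
Iris  | Finance
Grace | Legal  
Carol | Finance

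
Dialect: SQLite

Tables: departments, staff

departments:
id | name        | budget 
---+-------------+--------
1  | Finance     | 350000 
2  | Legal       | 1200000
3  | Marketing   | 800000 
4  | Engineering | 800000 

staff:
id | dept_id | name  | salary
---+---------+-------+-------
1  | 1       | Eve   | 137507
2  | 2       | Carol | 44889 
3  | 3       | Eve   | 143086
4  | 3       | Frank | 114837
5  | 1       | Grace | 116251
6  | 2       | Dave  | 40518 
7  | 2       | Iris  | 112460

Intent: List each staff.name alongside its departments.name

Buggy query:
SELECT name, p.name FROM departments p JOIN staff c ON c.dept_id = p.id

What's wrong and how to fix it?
Bug: 'name' exists in both joined tables, so the database can't tell which one is meant

Fix: Qualify the column with its table alias (c.name)

Corrected query:
SELECT c.name, p.name FROM departments p JOIN staff c ON c.dept_id = p.id

Result:
name  | name     
------+----------
Eve   | Finance  
Carol | Legal    
Eve   | Marketing
Frank | Marketing
Grace | Finance  
Dave  | Legal    
Iris  | Legal    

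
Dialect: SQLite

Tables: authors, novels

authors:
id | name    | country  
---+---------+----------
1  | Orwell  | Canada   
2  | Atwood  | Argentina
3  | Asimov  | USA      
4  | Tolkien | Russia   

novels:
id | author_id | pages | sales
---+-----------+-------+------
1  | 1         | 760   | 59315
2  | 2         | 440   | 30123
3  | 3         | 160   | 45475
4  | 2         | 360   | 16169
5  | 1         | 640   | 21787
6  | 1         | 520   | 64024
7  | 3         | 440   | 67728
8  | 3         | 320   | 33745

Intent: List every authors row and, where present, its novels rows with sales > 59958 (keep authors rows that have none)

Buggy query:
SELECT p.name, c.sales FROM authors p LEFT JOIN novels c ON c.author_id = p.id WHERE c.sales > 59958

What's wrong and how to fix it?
Bug: A WHERE condition on the right-hand table after LEFT JOIN drops unmatched parents

Fix: Move the right-table condition into the ON clause so unmatched parents are kept

Corrected query:
SELECT p.name, c.sales FROM authors p LEFT JOIN novels c ON c.author_id = p.id AND c.sales > 59958

Result:
name    | sales
--------+------
Orwell  | 64024
Atwood  | NULL 
Asimov  | 67728
Tolkien | NULL 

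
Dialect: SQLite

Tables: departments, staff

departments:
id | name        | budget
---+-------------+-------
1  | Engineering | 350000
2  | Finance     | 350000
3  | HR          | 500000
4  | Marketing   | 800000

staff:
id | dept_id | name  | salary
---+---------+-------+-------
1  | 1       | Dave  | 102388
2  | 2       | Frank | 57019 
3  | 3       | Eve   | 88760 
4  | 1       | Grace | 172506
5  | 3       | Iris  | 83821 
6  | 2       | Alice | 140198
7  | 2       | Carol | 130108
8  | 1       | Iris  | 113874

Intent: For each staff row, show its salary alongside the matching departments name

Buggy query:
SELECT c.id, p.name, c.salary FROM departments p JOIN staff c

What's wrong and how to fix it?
Bug: JOIN with no ON clause produces a cartesian product; every staff row pairs with every departments row

Fix: Specify the join condition linking the foreign key to the parent id

Corrected query:
SELECT c.id, p.name, c.salary FROM departments p JOIN staff c ON c.dept_id = p.id

Result:
id | name        | salary
---+-------------+-------
1  | Engineering | 102388
2  | Finance     | 57019 
3  | HR          | 88760 
4  | Engineering | 172506
5  | HR          | 83821 
6  | Finance     | 140198
7  | Finance     | 130108
8  | Engineering | 113874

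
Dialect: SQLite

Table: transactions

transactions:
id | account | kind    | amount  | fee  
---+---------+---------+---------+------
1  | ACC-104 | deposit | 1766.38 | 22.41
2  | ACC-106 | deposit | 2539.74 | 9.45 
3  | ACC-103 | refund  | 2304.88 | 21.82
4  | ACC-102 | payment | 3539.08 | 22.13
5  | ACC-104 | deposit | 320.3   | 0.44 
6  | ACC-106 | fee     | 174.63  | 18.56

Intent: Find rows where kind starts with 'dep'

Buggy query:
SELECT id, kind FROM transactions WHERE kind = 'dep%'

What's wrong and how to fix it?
Bug: '=' compares the literal string including the % character; pattern matching needs LIKE

Fix: Replace '=' with LIKE so 'dep%' is treated as a pattern

Corrected query:
SELECT id, kind FROM transactions WHERE kind LIKE 'dep%'

Result:
id | kind   
---+--------
1  | deposit
2  | deposit
5  | deposit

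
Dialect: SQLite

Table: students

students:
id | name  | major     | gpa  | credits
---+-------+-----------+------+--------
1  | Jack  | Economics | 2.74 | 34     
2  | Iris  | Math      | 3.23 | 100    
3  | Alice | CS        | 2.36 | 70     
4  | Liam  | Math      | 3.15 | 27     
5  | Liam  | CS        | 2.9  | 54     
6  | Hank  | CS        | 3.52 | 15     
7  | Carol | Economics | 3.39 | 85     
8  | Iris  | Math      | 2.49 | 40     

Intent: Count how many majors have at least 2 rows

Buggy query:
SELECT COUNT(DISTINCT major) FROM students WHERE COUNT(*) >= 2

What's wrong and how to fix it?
Bug: WHERE filters individual rows, not groups, so a group-level COUNT is invalid there

Fix: Use a subquery that GROUPs and filters with HAVING, then count its rows

Corrected query:
SELECT COUNT(*) FROM (SELECT major FROM students GROUP BY major HAVING COUNT(*) >= 2)

Result:
COUNT(*)
--------
3       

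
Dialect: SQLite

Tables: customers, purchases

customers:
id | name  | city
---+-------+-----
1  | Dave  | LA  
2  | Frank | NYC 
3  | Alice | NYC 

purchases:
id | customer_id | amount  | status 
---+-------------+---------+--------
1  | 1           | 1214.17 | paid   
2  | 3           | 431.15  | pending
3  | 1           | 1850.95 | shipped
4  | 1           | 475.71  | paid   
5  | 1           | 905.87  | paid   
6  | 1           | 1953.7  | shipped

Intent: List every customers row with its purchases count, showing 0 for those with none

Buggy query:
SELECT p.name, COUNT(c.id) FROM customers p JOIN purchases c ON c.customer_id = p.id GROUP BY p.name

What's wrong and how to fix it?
Bug: INNER JOIN drops customers rows that have no matching purchases rows

Fix: Use LEFT JOIN so parents without children still appear (COUNT(c.id) gives 0)

Corrected query:
SELECT p.name, COUNT(c.id) FROM customers p LEFT JOIN purchases c ON c.customer_id = p.id GROUP BY p.name

Result:
name  | COUNT(c.id)
------+------------
Alice | 1          
Dave  | 5          
Frank | 0          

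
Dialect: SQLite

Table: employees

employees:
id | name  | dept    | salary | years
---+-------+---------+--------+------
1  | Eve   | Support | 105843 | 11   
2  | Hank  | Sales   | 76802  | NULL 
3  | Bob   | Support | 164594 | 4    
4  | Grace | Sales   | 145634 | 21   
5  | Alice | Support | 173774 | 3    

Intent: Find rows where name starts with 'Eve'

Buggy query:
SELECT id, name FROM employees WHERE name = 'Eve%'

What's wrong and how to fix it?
Bug: Wildcards only work with LIKE; '=' treats '%' as a literal character

Fix: Replace '=' with LIKE so 'Eve%' is treated as a pattern

Corrected query:
SELECT id, name FROM employees WHERE name LIKE 'Eve%'

Result:
id | name
---+-----
1  | Eve 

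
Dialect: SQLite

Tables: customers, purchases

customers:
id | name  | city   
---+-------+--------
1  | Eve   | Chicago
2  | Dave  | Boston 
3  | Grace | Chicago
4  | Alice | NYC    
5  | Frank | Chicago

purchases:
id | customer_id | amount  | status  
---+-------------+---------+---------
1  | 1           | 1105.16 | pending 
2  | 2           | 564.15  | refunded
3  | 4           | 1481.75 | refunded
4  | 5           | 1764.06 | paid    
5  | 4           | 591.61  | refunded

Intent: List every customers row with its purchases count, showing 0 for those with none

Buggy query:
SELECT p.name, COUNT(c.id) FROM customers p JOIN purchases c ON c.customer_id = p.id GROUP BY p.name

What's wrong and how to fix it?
Bug: An inner join excludes parents with zero children

Fix: Switch to LEFT JOIN to retain unmatched parent rows

Corrected query:
SELECT p.name, COUNT(c.id) FROM customers p LEFT JOIN purchases c ON c.customer_id = p.id GROUP BY p.name

Result:
name  | COUNT(c.id)
------+------------
Alice | 2          
Dave  | 1          
Eve   | 1          
Frank | 1          
Grace | 0          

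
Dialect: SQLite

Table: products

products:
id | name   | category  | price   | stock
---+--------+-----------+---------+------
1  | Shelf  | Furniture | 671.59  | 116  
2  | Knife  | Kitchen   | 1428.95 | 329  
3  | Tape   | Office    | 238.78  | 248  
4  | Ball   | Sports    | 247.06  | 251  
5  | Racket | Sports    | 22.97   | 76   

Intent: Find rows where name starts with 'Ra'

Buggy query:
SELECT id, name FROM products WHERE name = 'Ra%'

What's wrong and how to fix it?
Bug: Wildcards only work with LIKE; '=' treats '%' as a literal character

Fix: Use LIKE for wildcard pattern matching

Corrected query:
SELECT id, name FROM products WHERE name LIKE 'Ra%'

Result:
id | name  
---+-------
5  | Racket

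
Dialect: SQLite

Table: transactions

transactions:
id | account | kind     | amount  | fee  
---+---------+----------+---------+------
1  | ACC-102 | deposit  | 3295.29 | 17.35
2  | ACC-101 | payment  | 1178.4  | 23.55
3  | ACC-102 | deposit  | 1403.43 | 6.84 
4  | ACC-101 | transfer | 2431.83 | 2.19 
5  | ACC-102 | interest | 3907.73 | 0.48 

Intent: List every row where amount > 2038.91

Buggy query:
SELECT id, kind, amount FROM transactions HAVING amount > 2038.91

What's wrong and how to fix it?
Bug: HAVING filters the output of aggregation, but this query has no GROUP BY and no aggregate functions, so SQLite rejects it (HAVING clause on a non-aggregate query); the condition here is per row

Fix: Use WHERE for row-level filtering

Corrected query:
SELECT id, kind, amount FROM transactions WHERE amount > 2038.91

Result:
id | kind     | amount 
---+----------+--------
1  | deposit  | 3295.29
4  | transfer | 2431.83
5  | interest | 3907.73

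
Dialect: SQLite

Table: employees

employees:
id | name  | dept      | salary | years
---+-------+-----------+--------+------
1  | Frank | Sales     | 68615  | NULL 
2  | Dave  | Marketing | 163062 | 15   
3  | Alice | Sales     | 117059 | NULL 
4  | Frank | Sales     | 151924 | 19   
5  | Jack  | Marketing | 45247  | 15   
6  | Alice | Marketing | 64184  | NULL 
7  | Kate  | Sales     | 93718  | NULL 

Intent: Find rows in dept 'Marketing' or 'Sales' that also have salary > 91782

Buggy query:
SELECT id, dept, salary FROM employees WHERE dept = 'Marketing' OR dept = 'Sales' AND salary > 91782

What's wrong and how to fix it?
Bug: Without parentheses, AND is evaluated before OR, so the salary filter only applies to the 'Sales' branch

Fix: Add parentheses around the OR so the AND applies to both alternatives

Corrected query:
SELECT id, dept, salary FROM employees WHERE (dept = 'Marketing' OR dept = 'Sales') AND salary > 91782

Result:
id | dept      | salary
---+-----------+-------
2  | Marketing | 163062
3  | Sales     | 117059
4  | Sales     | 151924
7  | Sales     | 93718 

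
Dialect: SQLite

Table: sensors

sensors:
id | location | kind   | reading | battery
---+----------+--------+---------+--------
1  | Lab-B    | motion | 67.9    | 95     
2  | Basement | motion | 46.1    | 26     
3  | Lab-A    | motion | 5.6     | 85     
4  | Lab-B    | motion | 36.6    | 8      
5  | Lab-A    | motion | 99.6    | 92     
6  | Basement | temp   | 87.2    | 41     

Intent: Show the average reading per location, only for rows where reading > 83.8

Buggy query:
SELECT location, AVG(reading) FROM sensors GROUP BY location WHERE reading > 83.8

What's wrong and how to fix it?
Bug: WHERE cannot follow GROUP BY

Fix: Move the WHERE clause before GROUP BY

Corrected query:
SELECT location, AVG(reading) FROM sensors WHERE reading > 83.8 GROUP BY location

Result:
location | AVG(reading)
---------+-------------
Basement | 87.2        
Lab-A    | 99.6        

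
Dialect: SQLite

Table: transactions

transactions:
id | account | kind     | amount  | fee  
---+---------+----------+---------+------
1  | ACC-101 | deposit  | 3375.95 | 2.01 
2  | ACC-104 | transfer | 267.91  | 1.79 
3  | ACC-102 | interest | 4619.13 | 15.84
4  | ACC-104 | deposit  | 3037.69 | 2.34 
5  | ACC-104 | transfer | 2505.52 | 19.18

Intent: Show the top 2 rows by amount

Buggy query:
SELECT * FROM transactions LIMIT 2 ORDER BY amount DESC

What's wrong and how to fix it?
Bug: LIMIT must come after ORDER BY

Fix: Sort with ORDER BY, then apply LIMIT

Corrected query:
SELECT * FROM transactions ORDER BY amount DESC LIMIT 2

Result:
id | account | kind     | amount  | fee  
---+---------+----------+---------+------
3  | ACC-102 | interest | 4619.13 | 15.84
1  | ACC-101 | deposit  | 3375.95 | 2.01 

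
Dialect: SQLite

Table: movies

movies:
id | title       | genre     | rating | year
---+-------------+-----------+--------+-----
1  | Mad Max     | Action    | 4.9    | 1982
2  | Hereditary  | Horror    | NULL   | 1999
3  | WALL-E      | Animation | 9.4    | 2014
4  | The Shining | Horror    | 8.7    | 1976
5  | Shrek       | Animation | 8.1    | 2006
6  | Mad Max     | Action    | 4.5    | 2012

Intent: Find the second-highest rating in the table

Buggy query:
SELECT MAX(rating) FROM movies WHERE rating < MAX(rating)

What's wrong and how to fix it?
Bug: MAX(rating) on the right of the comparison is an aggregate-in-WHERE error

Fix: Put the inner MAX in a scalar subquery

Corrected query:
SELECT MAX(rating) FROM movies WHERE rating < (SELECT MAX(rating) FROM movies)

Result:
MAX(rating)
-----------
8.7        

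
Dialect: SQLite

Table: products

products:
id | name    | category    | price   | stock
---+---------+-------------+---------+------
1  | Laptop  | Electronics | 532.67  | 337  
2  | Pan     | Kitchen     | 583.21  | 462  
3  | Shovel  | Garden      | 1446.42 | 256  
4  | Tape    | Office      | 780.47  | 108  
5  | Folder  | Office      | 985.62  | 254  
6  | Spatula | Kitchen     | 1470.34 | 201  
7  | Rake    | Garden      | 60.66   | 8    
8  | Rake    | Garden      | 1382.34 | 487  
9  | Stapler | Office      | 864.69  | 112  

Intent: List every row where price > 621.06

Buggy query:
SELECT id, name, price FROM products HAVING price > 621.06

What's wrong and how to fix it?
Bug: HAVING filters the output of aggregation, but this query has no GROUP BY and no aggregate functions, so SQLite rejects it (HAVING clause on a non-aggregate query); the condition here is per row

Fix: Replace HAVING with WHERE since the condition applies to individual rows

Corrected query:
SELECT id, name, price FROM products WHERE price > 621.06

Result:
id | name    | price  
---+---------+--------
3  | Shovel  | 1446.42
4  | Tape    | 780.47 
5  | Folder  | 985.62 
6  | Spatula | 1470.34
8  | Rake    | 1382.34
9  | Stapler | 864.69 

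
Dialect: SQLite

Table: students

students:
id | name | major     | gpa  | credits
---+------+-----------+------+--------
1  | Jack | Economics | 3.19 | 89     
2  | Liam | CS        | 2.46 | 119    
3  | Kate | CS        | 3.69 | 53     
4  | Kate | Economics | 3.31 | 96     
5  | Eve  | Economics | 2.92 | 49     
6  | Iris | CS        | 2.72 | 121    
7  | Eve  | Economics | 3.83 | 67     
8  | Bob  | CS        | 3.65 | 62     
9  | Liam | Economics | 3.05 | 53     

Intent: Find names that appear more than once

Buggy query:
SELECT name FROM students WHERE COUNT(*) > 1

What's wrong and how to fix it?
Bug: WHERE can't reference COUNT(*); aggregates are computed after WHERE

Fix: GROUP BY name, then filter groups with HAVING COUNT(*) > 1

Corrected query:
SELECT name FROM students GROUP BY name HAVING COUNT(*) > 1

Result:
name
----
Eve 
Kate
Liam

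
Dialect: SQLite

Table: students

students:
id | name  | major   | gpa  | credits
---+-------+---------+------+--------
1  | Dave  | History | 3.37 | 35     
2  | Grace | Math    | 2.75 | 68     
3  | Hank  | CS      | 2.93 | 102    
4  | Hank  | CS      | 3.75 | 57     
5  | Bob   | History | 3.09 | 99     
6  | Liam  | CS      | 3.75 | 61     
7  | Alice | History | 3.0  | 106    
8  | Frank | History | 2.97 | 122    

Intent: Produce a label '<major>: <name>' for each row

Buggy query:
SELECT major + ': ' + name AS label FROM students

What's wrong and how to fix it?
Bug: '+' is numeric addition; on text columns SQLite converts them to 0 instead of concatenating

Fix: Replace + with || to concatenate text

Corrected query:
SELECT major || ': ' || name AS label FROM students

Result:
label         
--------------
History: Dave 
Math: Grace   
CS: Hank      
CS: Hank      
History: Bob  
CS: Liam      
History: Alice
History: Frank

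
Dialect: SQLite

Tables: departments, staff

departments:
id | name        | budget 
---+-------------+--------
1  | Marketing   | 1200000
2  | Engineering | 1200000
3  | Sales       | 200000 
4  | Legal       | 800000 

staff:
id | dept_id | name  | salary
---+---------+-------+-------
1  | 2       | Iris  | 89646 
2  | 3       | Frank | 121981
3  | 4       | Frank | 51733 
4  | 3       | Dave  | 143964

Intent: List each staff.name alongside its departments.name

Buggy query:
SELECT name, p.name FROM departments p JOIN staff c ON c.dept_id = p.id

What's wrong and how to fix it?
Bug: 'name' exists in both joined tables, so the database can't tell which one is meant

Fix: Prefix ambiguous columns with the table alias

Corrected query:
SELECT c.name, p.name FROM departments p JOIN staff c ON c.dept_id = p.id

Result:
name  | name       
------+------------
Iris  | Engineering
Frank | Sales      
Frank | Legal      
Dave  | Sales      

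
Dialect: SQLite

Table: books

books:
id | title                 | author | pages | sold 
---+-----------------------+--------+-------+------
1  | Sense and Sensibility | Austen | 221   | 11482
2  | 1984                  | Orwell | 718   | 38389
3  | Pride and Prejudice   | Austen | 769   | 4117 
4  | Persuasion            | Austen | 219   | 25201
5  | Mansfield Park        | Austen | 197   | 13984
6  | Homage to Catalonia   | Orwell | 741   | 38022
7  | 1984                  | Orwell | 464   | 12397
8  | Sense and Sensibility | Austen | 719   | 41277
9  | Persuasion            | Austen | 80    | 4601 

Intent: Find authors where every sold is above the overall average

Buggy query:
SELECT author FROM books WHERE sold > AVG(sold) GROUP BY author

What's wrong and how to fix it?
Bug: WHERE evaluates per row before aggregation, so AVG() is unavailable

Fix: Compute the overall average in a scalar subquery and compare each group's MIN against it in HAVING

Corrected query:
SELECT author FROM books GROUP BY author HAVING MIN(sold) > (SELECT AVG(sold) FROM books)

Result:
(no rows)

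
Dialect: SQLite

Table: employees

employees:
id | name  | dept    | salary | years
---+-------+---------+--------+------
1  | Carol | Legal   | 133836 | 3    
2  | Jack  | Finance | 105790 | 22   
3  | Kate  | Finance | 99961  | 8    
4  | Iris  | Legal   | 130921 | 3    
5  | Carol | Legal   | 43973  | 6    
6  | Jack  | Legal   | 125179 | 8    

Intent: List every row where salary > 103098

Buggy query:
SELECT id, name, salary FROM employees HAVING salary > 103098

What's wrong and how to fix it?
Bug: HAVING filters the output of aggregation, but this query has no GROUP BY and no aggregate functions, so SQLite rejects it (HAVING clause on a non-aggregate query); the condition here is per row

Fix: Replace HAVING with WHERE since the condition applies to individual rows

Corrected query:
SELECT id, name, salary FROM employees WHERE salary > 103098

Result:
id | name  | salary
---+-------+-------
1  | Carol | 133836
2  | Jack  | 105790
4  | Iris  | 130921
6  | Jack  | 125179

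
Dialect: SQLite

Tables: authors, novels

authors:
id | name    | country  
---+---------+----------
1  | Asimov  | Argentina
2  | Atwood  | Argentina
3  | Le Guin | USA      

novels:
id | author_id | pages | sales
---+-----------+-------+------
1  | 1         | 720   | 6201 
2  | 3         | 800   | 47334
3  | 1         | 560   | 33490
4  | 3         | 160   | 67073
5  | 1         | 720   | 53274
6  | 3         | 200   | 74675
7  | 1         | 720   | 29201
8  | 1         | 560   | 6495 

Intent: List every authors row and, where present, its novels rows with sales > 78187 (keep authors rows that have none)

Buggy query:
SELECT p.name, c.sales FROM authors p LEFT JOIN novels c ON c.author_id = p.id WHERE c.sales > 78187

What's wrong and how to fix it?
Bug: A WHERE condition on the right-hand table after LEFT JOIN drops unmatched parents

Fix: Put 'c.sales > 78187' in the JOIN's ON clause instead of WHERE

Corrected query:
SELECT p.name, c.sales FROM authors p LEFT JOIN novels c ON c.author_id = p.id AND c.sales > 78187

Result:
name    | sales
--------+------
Asimov  | NULL 
Atwood  | NULL 
Le Guin | NULL 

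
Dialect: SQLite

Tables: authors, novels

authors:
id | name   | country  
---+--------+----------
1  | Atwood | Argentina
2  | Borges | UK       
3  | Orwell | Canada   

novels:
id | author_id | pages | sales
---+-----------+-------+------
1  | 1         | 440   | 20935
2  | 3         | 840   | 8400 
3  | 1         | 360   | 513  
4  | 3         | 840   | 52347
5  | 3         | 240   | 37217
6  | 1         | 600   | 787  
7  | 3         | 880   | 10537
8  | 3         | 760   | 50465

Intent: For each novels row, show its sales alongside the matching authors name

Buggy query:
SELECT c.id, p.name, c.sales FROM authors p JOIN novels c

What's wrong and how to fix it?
Bug: JOIN with no ON clause produces a cartesian product; every novels row pairs with every authors row

Fix: Specify the join condition linking the foreign key to the parent id

Corrected query:
SELECT c.id, p.name, c.sales FROM authors p JOIN novels c ON c.author_id = p.id

Result:
id | name   | sales
---+--------+------
1  | Atwood | 20935
2  | Orwell | 8400 
3  | Atwood | 513  
4  | Orwell | 52347
5  | Orwell | 37217
6  | Atwood | 787  
7  | Orwell | 10537
8  | Orwell | 50465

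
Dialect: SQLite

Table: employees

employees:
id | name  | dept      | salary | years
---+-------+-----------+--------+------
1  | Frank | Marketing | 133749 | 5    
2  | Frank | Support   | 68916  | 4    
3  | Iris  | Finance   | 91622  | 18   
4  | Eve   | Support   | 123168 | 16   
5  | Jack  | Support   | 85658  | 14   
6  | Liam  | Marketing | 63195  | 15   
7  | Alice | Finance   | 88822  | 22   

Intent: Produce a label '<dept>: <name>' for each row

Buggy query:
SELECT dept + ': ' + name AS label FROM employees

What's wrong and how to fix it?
Bug: '+' is numeric addition; on text columns SQLite converts them to 0 instead of concatenating

Fix: Use the || operator for string concatenation

Corrected query:
SELECT dept || ': ' || name AS label FROM employees

Result:
label           
----------------
Marketing: Frank
Support: Frank  
Finance: Iris   
Support: Eve    
Support: Jack   
Marketing: Liam 
Finance: Alice  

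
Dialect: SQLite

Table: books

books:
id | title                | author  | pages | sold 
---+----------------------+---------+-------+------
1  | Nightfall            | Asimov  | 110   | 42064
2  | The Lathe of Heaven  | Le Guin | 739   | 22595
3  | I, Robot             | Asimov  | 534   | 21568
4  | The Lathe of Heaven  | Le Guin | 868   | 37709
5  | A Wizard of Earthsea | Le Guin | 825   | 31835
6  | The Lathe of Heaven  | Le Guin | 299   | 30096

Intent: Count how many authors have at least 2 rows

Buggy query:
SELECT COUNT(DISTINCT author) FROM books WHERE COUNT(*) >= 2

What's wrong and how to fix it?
Bug: COUNT(*) cannot appear in WHERE; the per-group count doesn't exist yet

Fix: Group first with HAVING COUNT(*) >= 2, then COUNT the resulting groups

Corrected query:
SELECT COUNT(*) FROM (SELECT author FROM books GROUP BY author HAVING COUNT(*) >= 2)

Result:
COUNT(*)
--------
2       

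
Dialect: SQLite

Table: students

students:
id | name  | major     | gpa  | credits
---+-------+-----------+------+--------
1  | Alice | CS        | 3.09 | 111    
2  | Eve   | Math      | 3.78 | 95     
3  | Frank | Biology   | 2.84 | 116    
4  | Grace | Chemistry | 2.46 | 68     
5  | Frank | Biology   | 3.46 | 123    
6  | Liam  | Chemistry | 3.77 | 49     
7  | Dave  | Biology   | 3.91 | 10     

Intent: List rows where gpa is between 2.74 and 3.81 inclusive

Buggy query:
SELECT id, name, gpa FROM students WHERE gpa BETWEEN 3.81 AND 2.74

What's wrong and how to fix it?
Bug: BETWEEN expects the lower bound first; with 3.81 AND 2.74 the range is empty

Fix: Write BETWEEN 2.74 AND 3.81

Corrected query:
SELECT id, name, gpa FROM students WHERE gpa BETWEEN 2.74 AND 3.81

Result:
id | name  | gpa 
---+-------+-----
1  | Alice | 3.09
2  | Eve   | 3.78
3  | Frank | 2.84
5  | Frank | 3.46
6  | Liam  | 3.77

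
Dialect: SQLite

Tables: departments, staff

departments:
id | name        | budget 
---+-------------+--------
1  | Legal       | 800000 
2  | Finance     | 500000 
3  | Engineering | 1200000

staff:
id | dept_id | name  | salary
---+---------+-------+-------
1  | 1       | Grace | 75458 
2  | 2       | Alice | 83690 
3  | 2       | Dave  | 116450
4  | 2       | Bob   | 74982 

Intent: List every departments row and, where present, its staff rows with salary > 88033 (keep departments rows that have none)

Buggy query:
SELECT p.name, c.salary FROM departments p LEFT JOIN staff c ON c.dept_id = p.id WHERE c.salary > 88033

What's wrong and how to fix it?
Bug: A WHERE condition on the right-hand table after LEFT JOIN drops unmatched parents

Fix: Move the right-table condition into the ON clause so unmatched parents are kept

Corrected query:
SELECT p.name, c.salary FROM departments p LEFT JOIN staff c ON c.dept_id = p.id AND c.salary > 88033

Result:
name        | salary
------------+-------
Legal       | NULL  
Finance     | 116450
Engineering | NULL  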